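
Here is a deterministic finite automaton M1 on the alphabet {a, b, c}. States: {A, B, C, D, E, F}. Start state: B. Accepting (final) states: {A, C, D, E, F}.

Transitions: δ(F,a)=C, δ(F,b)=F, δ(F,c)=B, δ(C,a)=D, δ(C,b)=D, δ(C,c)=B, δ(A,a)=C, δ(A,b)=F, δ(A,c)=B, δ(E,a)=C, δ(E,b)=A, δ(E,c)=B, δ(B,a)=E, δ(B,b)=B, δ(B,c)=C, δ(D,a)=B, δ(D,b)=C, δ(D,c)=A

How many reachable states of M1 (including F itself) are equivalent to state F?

3

Every state is reachable, so we keep all 6.
P0 = {A,C,D,E,F} | {B}.
Split {A,C,D,E,F} by δ(·,a) → {A,C,E,F} and {D}.
On input a, block {A,C,E,F} splits into {A,E,F} and {C}.
No further refinement is possible. Final partition (4 blocks): {A,E,F} | {B} | {D} | {C}.
The equivalence class containing F is {A,E,F}, of size 3.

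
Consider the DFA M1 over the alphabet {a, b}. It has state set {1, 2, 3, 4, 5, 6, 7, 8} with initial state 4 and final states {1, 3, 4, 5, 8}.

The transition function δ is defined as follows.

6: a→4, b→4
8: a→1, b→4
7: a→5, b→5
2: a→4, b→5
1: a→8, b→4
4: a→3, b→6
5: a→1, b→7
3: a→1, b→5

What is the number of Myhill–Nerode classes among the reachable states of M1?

3

Reachable states from the start: {1,3,4,5,6,7,8}. Unreachable: {2} — drop them.
P0 = {1,3,4,5,8} | {6,7}.
Split {1,3,4,5,8} by δ(·,b) → {1,3,8} and {4,5}.
Stable partition: {1,3,8} | {6,7} | {4,5} — 3 equivalence classes.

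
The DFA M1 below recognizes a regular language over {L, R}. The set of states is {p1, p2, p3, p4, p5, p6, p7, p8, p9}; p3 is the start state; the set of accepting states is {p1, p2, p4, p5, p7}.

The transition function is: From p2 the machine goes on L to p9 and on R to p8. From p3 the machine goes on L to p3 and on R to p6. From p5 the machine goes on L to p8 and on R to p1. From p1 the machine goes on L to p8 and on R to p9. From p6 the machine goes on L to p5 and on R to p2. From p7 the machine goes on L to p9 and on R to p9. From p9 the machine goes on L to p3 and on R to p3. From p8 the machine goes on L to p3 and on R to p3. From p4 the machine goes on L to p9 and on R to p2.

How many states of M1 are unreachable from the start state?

Starting at p3 and following transitions, the reachable set is {p1, p2, p3, p5, p6, p8, p9}. That leaves p4, p7 unreachable — 2 in total.

2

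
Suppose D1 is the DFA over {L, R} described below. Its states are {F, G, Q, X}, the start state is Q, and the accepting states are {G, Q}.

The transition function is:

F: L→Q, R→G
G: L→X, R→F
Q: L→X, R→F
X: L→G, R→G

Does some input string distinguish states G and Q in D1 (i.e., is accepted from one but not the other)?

Start with accepting vs non-accepting: {G,Q} | {F,X}.
The partition is now stable with 2 blocks: {G,Q} | {F,X}.
G and Q lie in the same block of the stable partition, so they are equivalent — no string distinguishes them.

No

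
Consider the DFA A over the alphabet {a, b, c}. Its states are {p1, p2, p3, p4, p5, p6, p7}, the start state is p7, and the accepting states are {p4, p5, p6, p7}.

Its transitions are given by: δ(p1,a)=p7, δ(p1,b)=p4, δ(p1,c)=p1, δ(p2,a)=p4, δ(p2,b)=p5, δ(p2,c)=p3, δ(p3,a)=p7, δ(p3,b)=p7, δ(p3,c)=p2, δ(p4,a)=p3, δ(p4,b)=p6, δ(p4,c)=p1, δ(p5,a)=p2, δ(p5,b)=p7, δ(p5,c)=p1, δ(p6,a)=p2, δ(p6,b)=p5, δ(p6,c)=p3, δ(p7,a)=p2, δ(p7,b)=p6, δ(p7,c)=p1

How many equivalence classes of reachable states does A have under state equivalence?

2

All states are reachable from the start state.
P0 = {p4,p5,p6,p7} | {p1,p2,p3}.
The partition is now stable with 2 blocks: {p4,p5,p6,p7} | {p1,p2,p3}.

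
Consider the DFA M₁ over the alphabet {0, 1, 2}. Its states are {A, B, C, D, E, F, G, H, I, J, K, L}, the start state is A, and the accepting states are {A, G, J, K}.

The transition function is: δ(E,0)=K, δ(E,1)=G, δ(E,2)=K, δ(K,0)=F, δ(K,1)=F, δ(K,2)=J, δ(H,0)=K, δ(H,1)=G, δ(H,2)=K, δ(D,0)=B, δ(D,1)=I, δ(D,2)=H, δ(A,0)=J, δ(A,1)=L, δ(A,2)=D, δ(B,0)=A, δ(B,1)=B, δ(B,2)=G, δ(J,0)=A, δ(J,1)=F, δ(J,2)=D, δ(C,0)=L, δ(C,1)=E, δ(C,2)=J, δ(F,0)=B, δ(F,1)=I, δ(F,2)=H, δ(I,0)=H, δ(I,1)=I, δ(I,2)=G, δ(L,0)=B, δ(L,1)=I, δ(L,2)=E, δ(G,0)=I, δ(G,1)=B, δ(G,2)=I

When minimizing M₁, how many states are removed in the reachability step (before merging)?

Starting at A and following transitions, the reachable set is {A, B, D, E, F, G, H, I, J, K, L}. That leaves C unreachable — 1 in total.

1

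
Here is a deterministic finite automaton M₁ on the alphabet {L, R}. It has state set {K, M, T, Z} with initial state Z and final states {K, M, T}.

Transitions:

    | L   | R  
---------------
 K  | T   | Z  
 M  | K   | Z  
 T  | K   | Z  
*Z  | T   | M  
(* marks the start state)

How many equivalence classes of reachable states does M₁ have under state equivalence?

Start with accepting vs non-accepting: {K,M,T} | {Z}.
The partition is now stable with 2 blocks: {K,M,T} | {Z}.

2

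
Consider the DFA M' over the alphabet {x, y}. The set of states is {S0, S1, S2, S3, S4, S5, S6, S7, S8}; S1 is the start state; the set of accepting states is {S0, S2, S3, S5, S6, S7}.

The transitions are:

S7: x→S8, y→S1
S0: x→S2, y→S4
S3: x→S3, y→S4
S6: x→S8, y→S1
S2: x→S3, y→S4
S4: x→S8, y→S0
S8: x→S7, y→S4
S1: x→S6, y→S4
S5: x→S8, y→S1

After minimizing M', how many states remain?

First remove the unreachable states {S5}; 8 states remain.
Initial partition by acceptance: {S0,S2,S3,S6,S7} | {S1,S4,S8}.
On input x, block {S0,S2,S3,S6,S7} splits into {S0,S2,S3} and {S6,S7}.
Refine {S1,S4,S8} on symbol x: members go to different blocks, giving {S1,S8} and {S4}.
The partition is now stable with 4 blocks: {S0,S2,S3} | {S1,S8} | {S6,S7} | {S4}.

4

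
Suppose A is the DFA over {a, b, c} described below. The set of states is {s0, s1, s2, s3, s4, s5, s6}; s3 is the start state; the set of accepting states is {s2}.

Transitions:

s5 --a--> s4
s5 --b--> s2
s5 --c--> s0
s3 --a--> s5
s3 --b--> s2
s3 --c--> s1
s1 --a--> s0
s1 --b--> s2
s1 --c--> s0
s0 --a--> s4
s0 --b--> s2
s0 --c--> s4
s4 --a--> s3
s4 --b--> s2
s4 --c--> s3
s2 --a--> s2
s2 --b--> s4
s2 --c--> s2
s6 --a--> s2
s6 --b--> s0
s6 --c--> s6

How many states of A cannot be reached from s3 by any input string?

1

Starting at s3 and following transitions, the reachable set is {s0, s1, s2, s3, s4, s5}. That leaves s6 unreachable — 1 in total.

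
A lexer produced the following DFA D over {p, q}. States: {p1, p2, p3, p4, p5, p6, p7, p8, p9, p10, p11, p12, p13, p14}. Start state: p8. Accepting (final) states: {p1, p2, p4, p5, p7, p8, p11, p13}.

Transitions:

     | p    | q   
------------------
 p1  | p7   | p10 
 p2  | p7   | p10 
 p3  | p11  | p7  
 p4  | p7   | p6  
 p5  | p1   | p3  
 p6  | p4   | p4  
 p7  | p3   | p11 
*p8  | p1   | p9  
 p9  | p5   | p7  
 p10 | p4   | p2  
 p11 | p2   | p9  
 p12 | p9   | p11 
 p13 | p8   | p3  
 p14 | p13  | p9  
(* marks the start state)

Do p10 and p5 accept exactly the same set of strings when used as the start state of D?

First remove the unreachable states {p12,p13,p14}; 11 states remain.
P0 = {p1,p2,p4,p5,p7,p8,p11} | {p3,p6,p9,p10}.
Refine {p1,p2,p4,p5,p7,p8,p11} on symbol p: members go to different blocks, giving {p1,p2,p4,p5,p8,p11} and {p7}.
Refine {p1,p2,p4,p5,p8,p11} on symbol p: members go to different blocks, giving {p1,p2,p4} and {p5,p8,p11}.
Split {p3,p6,p9,p10} by δ(·,p) → {p3,p9} and {p6,p10}.
The partition is now stable with 5 blocks: {p1,p2,p4} | {p3,p9} | {p7} | {p5,p8,p11} | {p6,p10}.
p10 and p5 end up in different blocks, so they are distinguishable. For instance, the string 'ε' is accepted from only p5.

No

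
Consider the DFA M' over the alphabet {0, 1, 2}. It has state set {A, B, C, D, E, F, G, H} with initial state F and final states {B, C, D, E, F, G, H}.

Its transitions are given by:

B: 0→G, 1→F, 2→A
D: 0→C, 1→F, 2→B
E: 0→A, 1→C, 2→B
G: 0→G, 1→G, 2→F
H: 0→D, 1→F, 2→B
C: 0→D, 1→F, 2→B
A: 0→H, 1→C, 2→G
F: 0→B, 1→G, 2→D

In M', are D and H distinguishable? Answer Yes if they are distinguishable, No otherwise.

No

States {E} cannot be reached from the start state, so discard them.
Initial partition by acceptance: {B,C,D,F,G,H} | {A}.
Split {B,C,D,F,G,H} by δ(·,2) → {C,D,F,G,H} and {B}.
Refine {C,D,F,G,H} on symbol 0: members go to different blocks, giving {C,D,G,H} and {F}.
Refine {C,D,G,H} on symbol 1: members go to different blocks, giving {C,D,H} and {G}.
Stable partition: {C,D,H} | {A} | {B} | {F} | {G} — 5 equivalence classes.
D and H lie in the same block of the stable partition, so they are equivalent — no string distinguishes them.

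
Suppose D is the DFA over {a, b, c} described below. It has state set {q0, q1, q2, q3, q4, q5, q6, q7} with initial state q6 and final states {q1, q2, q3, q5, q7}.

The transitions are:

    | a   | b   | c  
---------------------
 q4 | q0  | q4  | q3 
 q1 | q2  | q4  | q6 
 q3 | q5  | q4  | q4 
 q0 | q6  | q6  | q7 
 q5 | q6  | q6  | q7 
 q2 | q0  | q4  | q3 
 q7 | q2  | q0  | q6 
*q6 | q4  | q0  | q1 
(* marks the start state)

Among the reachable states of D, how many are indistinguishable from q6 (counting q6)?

3

P0 = {q1,q2,q3,q5,q7} | {q0,q4,q6}.
On input a, block {q1,q2,q3,q5,q7} splits into {q1,q3,q7} and {q2,q5}.
Stable partition: {q1,q3,q7} | {q0,q4,q6} | {q2,q5} — 3 equivalence classes.
State q6 belongs to the block {q0,q4,q6}, which has 3 states.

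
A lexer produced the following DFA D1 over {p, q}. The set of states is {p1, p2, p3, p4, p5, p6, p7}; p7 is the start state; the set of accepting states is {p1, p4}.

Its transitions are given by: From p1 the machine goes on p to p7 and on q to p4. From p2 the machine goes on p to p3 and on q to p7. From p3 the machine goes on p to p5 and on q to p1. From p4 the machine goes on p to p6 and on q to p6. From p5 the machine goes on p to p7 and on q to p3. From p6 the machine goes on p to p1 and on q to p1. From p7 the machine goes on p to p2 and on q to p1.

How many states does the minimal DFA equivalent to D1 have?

5

Start with accepting vs non-accepting: {p1,p4} | {p2,p3,p5,p6,p7}.
On input q, block {p1,p4} splits into {p1} and {p4}.
Split {p2,p3,p5,p6,p7} by δ(·,p) → {p2,p3,p5,p7} and {p6}.
Split {p2,p3,p5,p7} by δ(·,q) → {p2,p5} and {p3,p7}.
Stable partition: {p1} | {p2,p5} | {p4} | {p6} | {p3,p7} — 5 equivalence classes.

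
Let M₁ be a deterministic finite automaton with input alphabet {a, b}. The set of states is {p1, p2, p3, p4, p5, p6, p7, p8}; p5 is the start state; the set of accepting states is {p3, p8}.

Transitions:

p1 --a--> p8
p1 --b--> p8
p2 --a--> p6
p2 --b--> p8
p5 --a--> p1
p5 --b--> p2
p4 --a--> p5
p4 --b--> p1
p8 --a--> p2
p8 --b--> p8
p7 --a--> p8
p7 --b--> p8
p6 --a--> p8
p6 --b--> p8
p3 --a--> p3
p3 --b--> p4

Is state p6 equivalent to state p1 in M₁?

First remove the unreachable states {p3,p4,p7}; 5 states remain.
Initial partition by acceptance: {p8} | {p1,p2,p5,p6}.
On input a, block {p1,p2,p5,p6} splits into {p1,p6} and {p2,p5}.
Refine {p2,p5} on symbol b: members go to different blocks, giving {p2} and {p5}.
The partition is now stable with 4 blocks: {p8} | {p1,p6} | {p2} | {p5}.
p6 and p1 lie in the same block of the stable partition, so they are equivalent — no string distinguishes them.

Yes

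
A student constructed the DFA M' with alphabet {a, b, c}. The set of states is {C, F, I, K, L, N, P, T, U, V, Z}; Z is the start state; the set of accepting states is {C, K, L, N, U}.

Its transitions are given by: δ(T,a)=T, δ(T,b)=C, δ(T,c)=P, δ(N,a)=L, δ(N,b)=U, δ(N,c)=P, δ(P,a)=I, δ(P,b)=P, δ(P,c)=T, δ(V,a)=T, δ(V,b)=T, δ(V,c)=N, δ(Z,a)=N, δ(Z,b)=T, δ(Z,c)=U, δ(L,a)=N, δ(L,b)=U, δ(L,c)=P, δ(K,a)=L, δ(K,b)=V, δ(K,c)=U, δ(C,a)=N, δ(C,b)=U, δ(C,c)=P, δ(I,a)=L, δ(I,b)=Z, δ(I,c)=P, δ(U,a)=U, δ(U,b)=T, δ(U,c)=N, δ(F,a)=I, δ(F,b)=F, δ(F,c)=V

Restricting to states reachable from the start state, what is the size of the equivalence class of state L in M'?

3

Reachable states from the start: {C,I,L,N,P,T,U,Z}. Unreachable: {F,K,V} — drop them.
P0 = {C,L,N,U} | {I,P,T,Z}.
On input b, block {C,L,N,U} splits into {C,L,N} and {U}.
Refine {I,P,T,Z} on symbol a: members go to different blocks, giving {I,Z} and {P,T}.
On input b, block {I,Z} splits into {Z} and {I}.
Split {P,T} by δ(·,a) → {P} and {T}.
The partition is now stable with 6 blocks: {C,L,N} | {Z} | {U} | {P} | {I} | {T}.
The equivalence class containing L is {C,L,N}, of size 3.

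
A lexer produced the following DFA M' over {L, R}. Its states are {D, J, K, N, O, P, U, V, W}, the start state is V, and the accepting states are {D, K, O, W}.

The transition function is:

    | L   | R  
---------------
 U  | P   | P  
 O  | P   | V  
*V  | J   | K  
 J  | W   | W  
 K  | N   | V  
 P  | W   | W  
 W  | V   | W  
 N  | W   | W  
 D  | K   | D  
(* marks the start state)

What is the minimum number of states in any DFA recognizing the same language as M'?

4

Reachable states from the start: {J,K,N,V,W}. Unreachable: {D,O,P,U} — drop them.
Initial partition by acceptance: {K,W} | {J,N,V}.
Split {K,W} by δ(·,R) → {K} and {W}.
On input L, block {J,N,V} splits into {J,N} and {V}.
No further refinement is possible. Final partition (4 blocks): {K} | {J,N} | {W} | {V}.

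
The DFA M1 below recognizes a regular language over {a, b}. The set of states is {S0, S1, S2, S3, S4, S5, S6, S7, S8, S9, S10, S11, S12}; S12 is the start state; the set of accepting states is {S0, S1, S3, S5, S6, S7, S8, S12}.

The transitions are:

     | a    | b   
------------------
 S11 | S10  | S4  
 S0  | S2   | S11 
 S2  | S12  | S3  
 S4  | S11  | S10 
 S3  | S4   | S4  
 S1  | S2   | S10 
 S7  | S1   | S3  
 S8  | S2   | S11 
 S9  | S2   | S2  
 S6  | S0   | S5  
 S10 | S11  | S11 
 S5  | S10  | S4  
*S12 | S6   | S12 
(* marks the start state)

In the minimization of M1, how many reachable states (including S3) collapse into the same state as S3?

States {S1,S7,S8,S9} cannot be reached from the start state, so discard them.
Start with accepting vs non-accepting: {S0,S3,S5,S6,S12} | {S2,S4,S10,S11}.
On input a, block {S0,S3,S5,S6,S12} splits into {S0,S3,S5} and {S6,S12}.
On input a, block {S2,S4,S10,S11} splits into {S4,S10,S11} and {S2}.
Refine {S0,S3,S5} on symbol a: members go to different blocks, giving {S3,S5} and {S0}.
Refine {S6,S12} on symbol a: members go to different blocks, giving {S6} and {S12}.
Stable partition: {S3,S5} | {S4,S10,S11} | {S6} | {S2} | {S0} | {S12} — 6 equivalence classes.
State S3 belongs to the block {S3,S5}, which has 2 states.

2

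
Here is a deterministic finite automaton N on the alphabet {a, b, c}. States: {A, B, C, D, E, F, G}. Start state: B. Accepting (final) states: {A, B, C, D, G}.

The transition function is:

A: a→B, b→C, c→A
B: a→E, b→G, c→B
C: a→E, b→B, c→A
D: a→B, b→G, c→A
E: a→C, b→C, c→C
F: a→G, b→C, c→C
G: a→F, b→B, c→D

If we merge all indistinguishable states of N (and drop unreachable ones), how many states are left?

4

All states are reachable from the start state.
Initial partition by acceptance: {A,B,C,D,G} | {E,F}.
Split {A,B,C,D,G} by δ(·,a) → {B,C,G} and {A,D}.
On input c, block {B,C,G} splits into {C,G} and {B}.
Stable partition: {C,G} | {E,F} | {A,D} | {B} — 4 equivalence classes.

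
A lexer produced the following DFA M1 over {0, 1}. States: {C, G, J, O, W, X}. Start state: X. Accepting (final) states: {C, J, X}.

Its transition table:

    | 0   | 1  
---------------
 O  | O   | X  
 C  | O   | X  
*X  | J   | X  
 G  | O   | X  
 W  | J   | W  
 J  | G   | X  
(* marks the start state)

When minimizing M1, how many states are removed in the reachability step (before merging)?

2

Starting at X and following transitions, the reachable set is {G, J, O, X}. That leaves C, W unreachable — 2 in total.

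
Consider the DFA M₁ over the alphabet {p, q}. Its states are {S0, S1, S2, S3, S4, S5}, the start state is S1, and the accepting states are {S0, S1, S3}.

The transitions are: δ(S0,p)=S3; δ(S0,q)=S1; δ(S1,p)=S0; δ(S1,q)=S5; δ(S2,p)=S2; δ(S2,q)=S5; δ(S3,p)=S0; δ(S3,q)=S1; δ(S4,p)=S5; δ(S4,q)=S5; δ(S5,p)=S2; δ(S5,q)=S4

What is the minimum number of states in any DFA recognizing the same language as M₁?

Every state is reachable, so we keep all 6.
P0 = {S0,S1,S3} | {S2,S4,S5}.
Refine {S0,S1,S3} on symbol q: members go to different blocks, giving {S0,S3} and {S1}.
No further refinement is possible. Final partition (3 blocks): {S0,S3} | {S2,S4,S5} | {S1}.

3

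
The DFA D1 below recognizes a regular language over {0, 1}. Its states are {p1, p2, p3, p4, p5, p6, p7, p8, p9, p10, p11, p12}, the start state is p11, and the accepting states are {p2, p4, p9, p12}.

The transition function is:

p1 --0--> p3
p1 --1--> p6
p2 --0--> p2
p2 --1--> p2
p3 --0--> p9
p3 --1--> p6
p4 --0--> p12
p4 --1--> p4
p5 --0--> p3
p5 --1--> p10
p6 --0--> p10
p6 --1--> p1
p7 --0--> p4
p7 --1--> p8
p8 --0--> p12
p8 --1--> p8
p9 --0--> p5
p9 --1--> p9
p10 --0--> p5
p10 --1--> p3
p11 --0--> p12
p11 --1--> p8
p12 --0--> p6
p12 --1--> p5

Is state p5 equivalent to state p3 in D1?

No

Reachable states from the start: {p1,p3,p5,p6,p8,p9,p10,p11,p12}. Unreachable: {p2,p4,p7} — drop them.
Initial partition by acceptance: {p9,p12} | {p1,p3,p5,p6,p8,p10,p11}.
Split {p9,p12} by δ(·,1) → {p9} and {p12}.
On input 0, block {p1,p3,p5,p6,p8,p10,p11} splits into {p1,p5,p6,p10} and {p8,p11} and {p3}.
Refine {p1,p5,p6,p10} on symbol 0: members go to different blocks, giving {p1,p5} and {p6,p10}.
Split {p6,p10} by δ(·,0) → {p6} and {p10}.
Refine {p1,p5} on symbol 1: members go to different blocks, giving {p1} and {p5}.
No further refinement is possible. Final partition (8 blocks): {p9} | {p1} | {p12} | {p8,p11} | {p3} | {p6} | {p10} | {p5}.
p5 and p3 end up in different blocks, so they are distinguishable. For instance, the string '0' is accepted from only p3.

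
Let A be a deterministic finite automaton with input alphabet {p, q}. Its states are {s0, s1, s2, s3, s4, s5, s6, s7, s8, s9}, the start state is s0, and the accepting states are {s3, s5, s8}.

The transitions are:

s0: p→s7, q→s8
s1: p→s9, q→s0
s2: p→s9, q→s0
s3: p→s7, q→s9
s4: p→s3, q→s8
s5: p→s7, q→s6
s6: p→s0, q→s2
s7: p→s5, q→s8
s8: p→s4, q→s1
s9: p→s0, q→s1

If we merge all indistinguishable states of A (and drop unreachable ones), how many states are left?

6

All states are reachable from the start state.
Initial partition by acceptance: {s3,s5,s8} | {s0,s1,s2,s4,s6,s7,s9}.
Split {s0,s1,s2,s4,s6,s7,s9} by δ(·,p) → {s0,s1,s2,s6,s9} and {s4,s7}.
Split {s0,s1,s2,s6,s9} by δ(·,p) → {s1,s2,s6,s9} and {s0}.
Refine {s1,s2,s6,s9} on symbol p: members go to different blocks, giving {s1,s2} and {s6,s9}.
Refine {s3,s5,s8} on symbol q: members go to different blocks, giving {s3,s5} and {s8}.
Stable partition: {s3,s5} | {s1,s2} | {s4,s7} | {s0} | {s6,s9} | {s8} — 6 equivalence classes.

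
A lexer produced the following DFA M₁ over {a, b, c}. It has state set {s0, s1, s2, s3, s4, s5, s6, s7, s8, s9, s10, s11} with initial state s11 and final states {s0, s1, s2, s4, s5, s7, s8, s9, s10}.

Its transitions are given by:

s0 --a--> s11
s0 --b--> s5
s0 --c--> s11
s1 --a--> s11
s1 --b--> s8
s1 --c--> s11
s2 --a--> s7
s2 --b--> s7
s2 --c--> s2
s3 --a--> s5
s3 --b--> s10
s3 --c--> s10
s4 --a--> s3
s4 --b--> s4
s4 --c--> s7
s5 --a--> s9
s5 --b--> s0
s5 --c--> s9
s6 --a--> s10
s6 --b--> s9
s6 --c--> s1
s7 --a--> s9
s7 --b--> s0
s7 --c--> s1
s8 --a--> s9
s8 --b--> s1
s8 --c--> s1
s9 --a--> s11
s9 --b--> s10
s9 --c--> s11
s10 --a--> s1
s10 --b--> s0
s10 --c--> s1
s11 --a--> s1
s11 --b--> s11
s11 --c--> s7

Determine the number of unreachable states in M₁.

4

No path from s11 leads to s2, s3, s4, s6; the other 8 states are all reachable.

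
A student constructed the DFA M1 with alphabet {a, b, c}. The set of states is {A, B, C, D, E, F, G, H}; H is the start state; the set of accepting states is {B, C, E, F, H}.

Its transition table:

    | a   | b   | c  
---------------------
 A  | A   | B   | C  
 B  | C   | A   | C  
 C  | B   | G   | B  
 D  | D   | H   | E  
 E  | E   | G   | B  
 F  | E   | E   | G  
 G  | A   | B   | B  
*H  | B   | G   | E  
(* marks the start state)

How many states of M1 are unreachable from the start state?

2

No path from H leads to D, F; the other 6 states are all reachable.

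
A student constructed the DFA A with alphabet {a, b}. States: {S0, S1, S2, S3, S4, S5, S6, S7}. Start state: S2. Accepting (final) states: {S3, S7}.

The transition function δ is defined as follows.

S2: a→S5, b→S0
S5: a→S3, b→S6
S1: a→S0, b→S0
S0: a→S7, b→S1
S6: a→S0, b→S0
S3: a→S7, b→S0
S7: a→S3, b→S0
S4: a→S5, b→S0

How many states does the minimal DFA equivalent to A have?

Reachable states from the start: {S0,S1,S2,S3,S5,S6,S7}. Unreachable: {S4} — drop them.
P0 = {S3,S7} | {S0,S1,S2,S5,S6}.
Refine {S0,S1,S2,S5,S6} on symbol a: members go to different blocks, giving {S1,S2,S6} and {S0,S5}.
Stable partition: {S3,S7} | {S1,S2,S6} | {S0,S5} — 3 equivalence classes.

3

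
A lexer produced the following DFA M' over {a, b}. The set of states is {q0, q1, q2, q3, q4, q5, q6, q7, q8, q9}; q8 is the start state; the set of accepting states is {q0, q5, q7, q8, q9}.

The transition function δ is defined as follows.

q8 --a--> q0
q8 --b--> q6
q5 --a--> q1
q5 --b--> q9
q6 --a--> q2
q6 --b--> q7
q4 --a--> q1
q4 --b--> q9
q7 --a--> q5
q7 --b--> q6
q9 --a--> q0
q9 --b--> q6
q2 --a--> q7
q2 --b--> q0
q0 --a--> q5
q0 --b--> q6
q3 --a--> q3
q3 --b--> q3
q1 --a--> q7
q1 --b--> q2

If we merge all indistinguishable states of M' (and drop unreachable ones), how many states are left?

6

First remove the unreachable states {q3,q4}; 8 states remain.
P0 = {q0,q5,q7,q8,q9} | {q1,q2,q6}.
On input a, block {q0,q5,q7,q8,q9} splits into {q0,q7,q8,q9} and {q5}.
Split {q0,q7,q8,q9} by δ(·,a) → {q0,q7} and {q8,q9}.
Refine {q1,q2,q6} on symbol a: members go to different blocks, giving {q1,q2} and {q6}.
On input b, block {q1,q2} splits into {q1} and {q2}.
The partition is now stable with 6 blocks: {q0,q7} | {q1} | {q5} | {q8,q9} | {q6} | {q2}.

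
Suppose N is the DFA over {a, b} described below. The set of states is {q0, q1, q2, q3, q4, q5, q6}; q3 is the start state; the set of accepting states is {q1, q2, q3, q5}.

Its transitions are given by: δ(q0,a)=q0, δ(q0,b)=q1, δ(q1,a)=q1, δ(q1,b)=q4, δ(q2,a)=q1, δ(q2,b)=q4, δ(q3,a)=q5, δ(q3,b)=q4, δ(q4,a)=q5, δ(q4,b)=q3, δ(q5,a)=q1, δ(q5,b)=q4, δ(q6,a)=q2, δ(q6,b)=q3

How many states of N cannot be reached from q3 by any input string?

3

BFS from q3 reaches {q1, q3, q4, q5}; the 3 state(s) q0, q2, q6 are never visited.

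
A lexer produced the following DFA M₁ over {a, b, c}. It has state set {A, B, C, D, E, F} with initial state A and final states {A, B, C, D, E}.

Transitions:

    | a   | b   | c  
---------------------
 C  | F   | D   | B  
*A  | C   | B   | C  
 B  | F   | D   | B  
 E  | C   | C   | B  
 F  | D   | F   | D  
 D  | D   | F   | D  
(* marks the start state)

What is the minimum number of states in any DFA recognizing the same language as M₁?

First remove the unreachable states {E}; 5 states remain.
Start with accepting vs non-accepting: {A,B,C,D} | {F}.
Split {A,B,C,D} by δ(·,a) → {A,D} and {B,C}.
Refine {A,D} on symbol a: members go to different blocks, giving {A} and {D}.
The partition is now stable with 4 blocks: {A} | {F} | {B,C} | {D}.

4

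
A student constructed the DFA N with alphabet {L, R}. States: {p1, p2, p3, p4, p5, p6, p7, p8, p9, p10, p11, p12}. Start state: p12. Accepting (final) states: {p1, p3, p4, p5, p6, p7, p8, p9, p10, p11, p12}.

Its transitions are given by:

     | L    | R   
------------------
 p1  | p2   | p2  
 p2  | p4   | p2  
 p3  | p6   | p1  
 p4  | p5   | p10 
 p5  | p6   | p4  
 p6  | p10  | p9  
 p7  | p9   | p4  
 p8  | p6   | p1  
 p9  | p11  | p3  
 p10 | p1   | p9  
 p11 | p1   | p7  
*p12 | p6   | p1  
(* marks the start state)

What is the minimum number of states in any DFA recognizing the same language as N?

First remove the unreachable states {p8}; 11 states remain.
Initial partition by acceptance: {p1,p3,p4,p5,p6,p7,p9,p10,p11,p12} | {p2}.
Refine {p1,p3,p4,p5,p6,p7,p9,p10,p11,p12} on symbol L: members go to different blocks, giving {p3,p4,p5,p6,p7,p9,p10,p11,p12} and {p1}.
Split {p3,p4,p5,p6,p7,p9,p10,p11,p12} by δ(·,L) → {p3,p4,p5,p6,p7,p9,p12} and {p10,p11}.
On input L, block {p3,p4,p5,p6,p7,p9,p12} splits into {p3,p4,p5,p7,p12} and {p6,p9}.
On input L, block {p3,p4,p5,p7,p12} splits into {p3,p5,p7,p12} and {p4}.
Split {p3,p5,p7,p12} by δ(·,R) → {p3,p12} and {p5,p7}.
On input R, block {p10,p11} splits into {p10} and {p11}.
On input L, block {p6,p9} splits into {p6} and {p9}.
On input L, block {p5,p7} splits into {p5} and {p7}.
Stable partition: {p3,p12} | {p2} | {p1} | {p10} | {p6} | {p4} | {p5} | {p11} | {p9} | {p7} — 10 equivalence classes.

10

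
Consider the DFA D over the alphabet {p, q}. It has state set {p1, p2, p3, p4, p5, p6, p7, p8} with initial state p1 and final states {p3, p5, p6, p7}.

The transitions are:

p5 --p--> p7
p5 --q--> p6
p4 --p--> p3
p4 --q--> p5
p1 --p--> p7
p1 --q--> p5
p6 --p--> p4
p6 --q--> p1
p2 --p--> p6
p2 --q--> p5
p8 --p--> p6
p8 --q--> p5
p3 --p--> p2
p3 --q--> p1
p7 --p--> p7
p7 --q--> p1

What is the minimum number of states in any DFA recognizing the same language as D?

First remove the unreachable states {p8}; 7 states remain.
Initial partition by acceptance: {p3,p5,p6,p7} | {p1,p2,p4}.
Refine {p3,p5,p6,p7} on symbol p: members go to different blocks, giving {p3,p6} and {p5,p7}.
Split {p1,p2,p4} by δ(·,p) → {p2,p4} and {p1}.
On input q, block {p5,p7} splits into {p5} and {p7}.
Stable partition: {p3,p6} | {p2,p4} | {p5} | {p1} | {p7} — 5 equivalence classes.

5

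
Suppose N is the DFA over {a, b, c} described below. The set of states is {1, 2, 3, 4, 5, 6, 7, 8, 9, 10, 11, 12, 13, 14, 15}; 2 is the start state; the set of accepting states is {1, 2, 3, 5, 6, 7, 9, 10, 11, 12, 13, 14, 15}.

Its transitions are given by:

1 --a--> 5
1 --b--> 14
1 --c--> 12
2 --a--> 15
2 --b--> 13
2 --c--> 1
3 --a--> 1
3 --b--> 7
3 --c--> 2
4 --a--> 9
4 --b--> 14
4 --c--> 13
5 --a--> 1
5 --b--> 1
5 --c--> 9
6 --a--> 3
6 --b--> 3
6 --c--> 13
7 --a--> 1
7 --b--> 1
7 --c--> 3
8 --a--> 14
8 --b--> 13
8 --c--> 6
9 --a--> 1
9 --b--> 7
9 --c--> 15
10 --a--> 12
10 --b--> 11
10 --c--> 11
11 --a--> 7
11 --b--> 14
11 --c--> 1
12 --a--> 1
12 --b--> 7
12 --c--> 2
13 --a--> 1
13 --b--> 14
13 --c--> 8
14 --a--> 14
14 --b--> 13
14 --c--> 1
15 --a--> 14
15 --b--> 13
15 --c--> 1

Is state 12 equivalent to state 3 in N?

Yes

First remove the unreachable states {4,10,11}; 12 states remain.
Initial partition by acceptance: {1,2,3,5,6,7,9,12,13,14,15} | {8}.
Split {1,2,3,5,6,7,9,12,13,14,15} by δ(·,c) → {1,2,3,5,6,7,9,12,14,15} and {13}.
Split {1,2,3,5,6,7,9,12,14,15} by δ(·,b) → {1,3,5,6,7,9,12} and {2,14,15}.
On input b, block {1,3,5,6,7,9,12} splits into {3,5,6,7,9,12} and {1}.
On input a, block {3,5,6,7,9,12} splits into {3,5,7,9,12} and {6}.
On input b, block {3,5,7,9,12} splits into {3,9,12} and {5,7}.
The partition is now stable with 7 blocks: {3,9,12} | {8} | {13} | {2,14,15} | {1} | {6} | {5,7}.
12 and 3 lie in the same block of the stable partition, so they are equivalent — no string distinguishes them.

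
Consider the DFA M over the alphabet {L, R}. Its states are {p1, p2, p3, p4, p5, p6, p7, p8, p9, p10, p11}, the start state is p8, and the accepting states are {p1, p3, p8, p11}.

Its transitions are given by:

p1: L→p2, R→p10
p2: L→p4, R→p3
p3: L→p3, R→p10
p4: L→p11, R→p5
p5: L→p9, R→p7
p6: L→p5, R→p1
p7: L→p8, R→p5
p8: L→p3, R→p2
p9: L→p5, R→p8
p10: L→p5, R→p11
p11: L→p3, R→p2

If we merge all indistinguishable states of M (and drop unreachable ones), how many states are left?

Reachable states from the start: {p2,p3,p4,p5,p7,p8,p9,p10,p11}. Unreachable: {p1,p6} — drop them.
P0 = {p3,p8,p11} | {p2,p4,p5,p7,p9,p10}.
Split {p2,p4,p5,p7,p9,p10} by δ(·,L) → {p2,p5,p9,p10} and {p4,p7}.
Refine {p2,p5,p9,p10} on symbol L: members go to different blocks, giving {p5,p9,p10} and {p2}.
Split {p3,p8,p11} by δ(·,R) → {p8,p11} and {p3}.
Refine {p5,p9,p10} on symbol R: members go to different blocks, giving {p9,p10} and {p5}.
No further refinement is possible. Final partition (6 blocks): {p8,p11} | {p9,p10} | {p4,p7} | {p2} | {p3} | {p5}.

6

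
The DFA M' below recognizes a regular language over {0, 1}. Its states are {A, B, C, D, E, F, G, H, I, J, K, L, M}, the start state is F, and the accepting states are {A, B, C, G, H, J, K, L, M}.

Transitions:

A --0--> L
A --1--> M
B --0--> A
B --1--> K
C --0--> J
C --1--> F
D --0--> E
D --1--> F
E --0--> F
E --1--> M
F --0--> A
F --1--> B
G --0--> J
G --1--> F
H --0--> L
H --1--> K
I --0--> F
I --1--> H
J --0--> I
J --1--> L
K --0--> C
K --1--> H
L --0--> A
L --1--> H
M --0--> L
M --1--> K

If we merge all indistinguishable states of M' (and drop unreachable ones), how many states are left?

7

States {D,E,G} cannot be reached from the start state, so discard them.
P0 = {A,B,C,H,J,K,L,M} | {F,I}.
On input 0, block {A,B,C,H,J,K,L,M} splits into {A,B,C,H,K,L,M} and {J}.
Refine {A,B,C,H,K,L,M} on symbol 0: members go to different blocks, giving {A,B,H,K,L,M} and {C}.
Refine {A,B,H,K,L,M} on symbol 0: members go to different blocks, giving {A,B,H,L,M} and {K}.
On input 1, block {A,B,H,L,M} splits into {B,H,M} and {A,L}.
Split {F,I} by δ(·,0) → {F} and {I}.
No further refinement is possible. Final partition (7 blocks): {B,H,M} | {F} | {J} | {C} | {K} | {A,L} | {I}.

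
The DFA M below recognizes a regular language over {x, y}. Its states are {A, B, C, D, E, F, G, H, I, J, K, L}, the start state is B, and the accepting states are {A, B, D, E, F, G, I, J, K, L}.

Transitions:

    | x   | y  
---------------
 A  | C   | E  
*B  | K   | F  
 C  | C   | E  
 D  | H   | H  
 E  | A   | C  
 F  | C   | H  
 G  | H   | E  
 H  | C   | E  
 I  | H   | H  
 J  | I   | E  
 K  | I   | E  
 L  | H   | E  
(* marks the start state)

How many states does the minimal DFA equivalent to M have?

Reachable states from the start: {A,B,C,E,F,H,I,K}. Unreachable: {D,G,J,L} — drop them.
P0 = {A,B,E,F,I,K} | {C,H}.
On input x, block {A,B,E,F,I,K} splits into {A,F,I} and {B,E,K}.
Split {A,F,I} by δ(·,y) → {F,I} and {A}.
Refine {B,E,K} on symbol x: members go to different blocks, giving {B} and {E} and {K}.
The partition is now stable with 6 blocks: {F,I} | {C,H} | {B} | {A} | {E} | {K}.

6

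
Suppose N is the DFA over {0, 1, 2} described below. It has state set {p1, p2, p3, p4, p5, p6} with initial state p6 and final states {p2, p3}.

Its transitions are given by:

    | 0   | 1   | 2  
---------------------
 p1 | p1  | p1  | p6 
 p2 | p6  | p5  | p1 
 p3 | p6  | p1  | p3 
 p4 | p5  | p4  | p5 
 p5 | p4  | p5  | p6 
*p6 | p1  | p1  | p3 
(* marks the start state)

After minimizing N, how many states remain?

3

First remove the unreachable states {p2,p4,p5}; 3 states remain.
Initial partition by acceptance: {p3} | {p1,p6}.
Refine {p1,p6} on symbol 2: members go to different blocks, giving {p1} and {p6}.
The partition is now stable with 3 blocks: {p3} | {p1} | {p6}.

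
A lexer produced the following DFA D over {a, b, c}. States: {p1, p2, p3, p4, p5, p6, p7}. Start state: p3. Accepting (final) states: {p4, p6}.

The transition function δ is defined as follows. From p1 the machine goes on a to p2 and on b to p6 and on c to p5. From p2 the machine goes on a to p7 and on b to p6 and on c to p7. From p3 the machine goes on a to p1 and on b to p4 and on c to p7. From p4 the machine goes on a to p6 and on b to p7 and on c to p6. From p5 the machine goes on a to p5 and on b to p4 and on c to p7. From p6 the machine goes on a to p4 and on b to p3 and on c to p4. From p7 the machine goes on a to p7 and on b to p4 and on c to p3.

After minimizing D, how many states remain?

2

All states are reachable from the start state.
Start with accepting vs non-accepting: {p4,p6} | {p1,p2,p3,p5,p7}.
The partition is now stable with 2 blocks: {p4,p6} | {p1,p2,p3,p5,p7}.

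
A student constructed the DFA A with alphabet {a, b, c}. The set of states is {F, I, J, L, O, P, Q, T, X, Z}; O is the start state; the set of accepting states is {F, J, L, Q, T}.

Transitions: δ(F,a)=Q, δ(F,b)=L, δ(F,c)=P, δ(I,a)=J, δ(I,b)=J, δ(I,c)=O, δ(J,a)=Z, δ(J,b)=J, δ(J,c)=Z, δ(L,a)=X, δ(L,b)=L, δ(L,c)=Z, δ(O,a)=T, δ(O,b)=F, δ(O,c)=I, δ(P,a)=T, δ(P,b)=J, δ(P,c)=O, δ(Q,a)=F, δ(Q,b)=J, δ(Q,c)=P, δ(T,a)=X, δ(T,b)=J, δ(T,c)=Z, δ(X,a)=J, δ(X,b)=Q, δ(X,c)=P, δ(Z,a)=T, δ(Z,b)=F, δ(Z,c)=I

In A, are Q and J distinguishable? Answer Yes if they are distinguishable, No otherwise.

Start with accepting vs non-accepting: {F,J,L,Q,T} | {I,O,P,X,Z}.
Split {F,J,L,Q,T} by δ(·,a) → {J,L,T} and {F,Q}.
Refine {I,O,P,X,Z} on symbol b: members go to different blocks, giving {O,X,Z} and {I,P}.
The partition is now stable with 4 blocks: {J,L,T} | {O,X,Z} | {F,Q} | {I,P}.
Q and J end up in different blocks, so they are distinguishable. For instance, the string 'a' is accepted from only Q.

Yes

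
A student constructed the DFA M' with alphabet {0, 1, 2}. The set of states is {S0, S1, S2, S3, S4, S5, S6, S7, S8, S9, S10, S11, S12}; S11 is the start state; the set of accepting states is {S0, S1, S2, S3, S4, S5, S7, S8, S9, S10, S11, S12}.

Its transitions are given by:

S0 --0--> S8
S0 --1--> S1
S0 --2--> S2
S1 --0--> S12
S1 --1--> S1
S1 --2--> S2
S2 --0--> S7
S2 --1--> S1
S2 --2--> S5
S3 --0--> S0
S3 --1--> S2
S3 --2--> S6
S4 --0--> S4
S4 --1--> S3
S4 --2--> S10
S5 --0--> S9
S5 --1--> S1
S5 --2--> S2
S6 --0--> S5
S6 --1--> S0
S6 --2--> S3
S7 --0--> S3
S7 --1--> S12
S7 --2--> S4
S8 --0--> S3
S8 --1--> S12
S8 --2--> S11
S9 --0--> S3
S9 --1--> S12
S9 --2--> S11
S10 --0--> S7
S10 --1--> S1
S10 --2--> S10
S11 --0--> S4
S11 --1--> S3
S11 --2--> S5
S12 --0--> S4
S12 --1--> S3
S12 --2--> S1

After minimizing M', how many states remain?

7

P0 = {S0,S1,S2,S3,S4,S5,S7,S8,S9,S10,S11,S12} | {S6}.
On input 2, block {S0,S1,S2,S3,S4,S5,S7,S8,S9,S10,S11,S12} splits into {S0,S1,S2,S4,S5,S7,S8,S9,S10,S11,S12} and {S3}.
Split {S0,S1,S2,S4,S5,S7,S8,S9,S10,S11,S12} by δ(·,0) → {S0,S1,S2,S4,S5,S10,S11,S12} and {S7,S8,S9}.
Refine {S0,S1,S2,S4,S5,S10,S11,S12} on symbol 0: members go to different blocks, giving {S0,S2,S5,S10} and {S1,S4,S11,S12}.
On input 1, block {S1,S4,S11,S12} splits into {S4,S11,S12} and {S1}.
Split {S4,S11,S12} by δ(·,2) → {S4,S11} and {S12}.
Stable partition: {S0,S2,S5,S10} | {S6} | {S3} | {S7,S8,S9} | {S4,S11} | {S1} | {S12} — 7 equivalence classes.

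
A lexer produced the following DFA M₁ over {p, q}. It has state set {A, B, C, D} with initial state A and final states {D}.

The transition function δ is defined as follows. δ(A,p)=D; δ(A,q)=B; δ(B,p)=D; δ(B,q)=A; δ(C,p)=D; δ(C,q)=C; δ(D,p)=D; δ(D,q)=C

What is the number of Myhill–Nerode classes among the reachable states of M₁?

2

Initial partition by acceptance: {D} | {A,B,C}.
No further refinement is possible. Final partition (2 blocks): {D} | {A,B,C}.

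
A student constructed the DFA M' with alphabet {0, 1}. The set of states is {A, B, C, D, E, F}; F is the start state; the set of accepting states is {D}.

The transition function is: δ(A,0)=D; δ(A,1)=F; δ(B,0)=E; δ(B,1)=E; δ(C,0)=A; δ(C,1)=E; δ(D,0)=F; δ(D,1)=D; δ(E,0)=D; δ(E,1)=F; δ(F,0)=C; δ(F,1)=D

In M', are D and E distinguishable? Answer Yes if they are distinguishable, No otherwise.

Reachable states from the start: {A,C,D,E,F}. Unreachable: {B} — drop them.
Start with accepting vs non-accepting: {D} | {A,C,E,F}.
Split {A,C,E,F} by δ(·,0) → {A,E} and {C,F}.
Split {C,F} by δ(·,0) → {C} and {F}.
No further refinement is possible. Final partition (4 blocks): {D} | {A,E} | {C} | {F}.
D and E end up in different blocks, so they are distinguishable. For instance, the string 'ε' is accepted from only D.

Yes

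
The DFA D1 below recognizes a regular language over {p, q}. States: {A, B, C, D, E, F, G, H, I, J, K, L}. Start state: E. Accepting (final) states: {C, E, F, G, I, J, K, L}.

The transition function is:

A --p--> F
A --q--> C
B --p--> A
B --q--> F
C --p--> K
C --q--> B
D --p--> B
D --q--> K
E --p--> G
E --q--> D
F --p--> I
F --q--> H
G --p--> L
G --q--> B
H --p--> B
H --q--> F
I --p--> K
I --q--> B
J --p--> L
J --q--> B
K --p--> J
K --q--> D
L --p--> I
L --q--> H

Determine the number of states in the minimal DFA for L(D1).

Initial partition by acceptance: {C,E,F,G,I,J,K,L} | {A,B,D,H}.
On input p, block {A,B,D,H} splits into {B,D,H} and {A}.
Refine {B,D,H} on symbol p: members go to different blocks, giving {D,H} and {B}.
Split {C,E,F,G,I,J,K,L} by δ(·,q) → {C,G,I,J} and {E,F,K,L}.
The partition is now stable with 5 blocks: {C,G,I,J} | {D,H} | {A} | {B} | {E,F,K,L}.

5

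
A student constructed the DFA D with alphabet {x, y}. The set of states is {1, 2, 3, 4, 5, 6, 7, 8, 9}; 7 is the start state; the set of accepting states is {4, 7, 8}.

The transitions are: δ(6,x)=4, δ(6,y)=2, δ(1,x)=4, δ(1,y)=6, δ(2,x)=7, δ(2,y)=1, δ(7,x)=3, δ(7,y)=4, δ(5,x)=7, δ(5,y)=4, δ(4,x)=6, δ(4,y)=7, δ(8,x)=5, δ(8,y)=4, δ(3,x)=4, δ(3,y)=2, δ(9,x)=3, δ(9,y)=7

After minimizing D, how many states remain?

States {5,8,9} cannot be reached from the start state, so discard them.
P0 = {4,7} | {1,2,3,6}.
No further refinement is possible. Final partition (2 blocks): {4,7} | {1,2,3,6}.

2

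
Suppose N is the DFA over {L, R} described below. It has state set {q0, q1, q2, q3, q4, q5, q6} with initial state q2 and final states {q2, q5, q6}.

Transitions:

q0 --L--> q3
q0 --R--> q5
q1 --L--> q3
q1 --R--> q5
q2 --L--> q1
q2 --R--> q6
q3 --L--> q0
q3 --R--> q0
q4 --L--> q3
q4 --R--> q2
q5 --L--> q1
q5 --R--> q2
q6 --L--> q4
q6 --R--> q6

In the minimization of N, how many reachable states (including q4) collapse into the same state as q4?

3

All states are reachable from the start state.
P0 = {q2,q5,q6} | {q0,q1,q3,q4}.
Refine {q0,q1,q3,q4} on symbol R: members go to different blocks, giving {q0,q1,q4} and {q3}.
The partition is now stable with 3 blocks: {q2,q5,q6} | {q0,q1,q4} | {q3}.
State q4 belongs to the block {q0,q1,q4}, which has 3 states.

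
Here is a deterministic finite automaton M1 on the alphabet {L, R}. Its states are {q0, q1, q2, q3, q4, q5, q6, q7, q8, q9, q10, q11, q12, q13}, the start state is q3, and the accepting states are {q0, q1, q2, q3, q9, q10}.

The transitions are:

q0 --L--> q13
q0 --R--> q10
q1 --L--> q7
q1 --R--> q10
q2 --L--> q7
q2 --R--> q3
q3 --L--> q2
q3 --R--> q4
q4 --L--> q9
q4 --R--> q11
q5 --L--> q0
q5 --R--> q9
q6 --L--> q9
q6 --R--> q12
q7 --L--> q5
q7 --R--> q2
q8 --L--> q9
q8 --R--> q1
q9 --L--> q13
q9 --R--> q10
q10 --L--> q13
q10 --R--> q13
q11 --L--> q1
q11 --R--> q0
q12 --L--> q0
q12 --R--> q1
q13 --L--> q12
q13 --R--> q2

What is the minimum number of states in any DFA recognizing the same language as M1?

States {q6,q8} cannot be reached from the start state, so discard them.
Start with accepting vs non-accepting: {q0,q1,q2,q3,q9,q10} | {q4,q5,q7,q11,q12,q13}.
Refine {q0,q1,q2,q3,q9,q10} on symbol L: members go to different blocks, giving {q0,q1,q2,q9,q10} and {q3}.
Split {q0,q1,q2,q9,q10} by δ(·,R) → {q0,q1,q9} and {q2} and {q10}.
Split {q4,q5,q7,q11,q12,q13} by δ(·,L) → {q4,q5,q11,q12} and {q7,q13}.
Refine {q4,q5,q11,q12} on symbol R: members go to different blocks, giving {q5,q11,q12} and {q4}.
No further refinement is possible. Final partition (7 blocks): {q0,q1,q9} | {q5,q11,q12} | {q3} | {q2} | {q10} | {q7,q13} | {q4}.

7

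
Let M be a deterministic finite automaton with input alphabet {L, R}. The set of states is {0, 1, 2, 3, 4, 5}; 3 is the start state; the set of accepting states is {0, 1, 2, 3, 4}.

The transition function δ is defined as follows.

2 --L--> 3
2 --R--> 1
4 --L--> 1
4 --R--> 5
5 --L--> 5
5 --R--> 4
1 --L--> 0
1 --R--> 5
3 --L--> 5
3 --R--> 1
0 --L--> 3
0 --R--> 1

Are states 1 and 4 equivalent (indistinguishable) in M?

First remove the unreachable states {2}; 5 states remain.
P0 = {0,1,3,4} | {5}.
On input L, block {0,1,3,4} splits into {0,1,4} and {3}.
Refine {0,1,4} on symbol L: members go to different blocks, giving {1,4} and {0}.
Refine {1,4} on symbol L: members go to different blocks, giving {1} and {4}.
The partition is now stable with 5 blocks: {1} | {5} | {3} | {0} | {4}.
1 and 4 end up in different blocks, so they are distinguishable. For instance, the string 'LR' is accepted from only 1.

No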